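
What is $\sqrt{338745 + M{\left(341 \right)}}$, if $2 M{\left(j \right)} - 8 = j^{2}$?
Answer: $\frac{\sqrt{1587558}}{2} \approx 629.99$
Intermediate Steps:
$M{\left(j \right)} = 4 + \frac{j^{2}}{2}$
$\sqrt{338745 + M{\left(341 \right)}} = \sqrt{338745 + \left(4 + \frac{341^{2}}{2}\right)} = \sqrt{338745 + \left(4 + \frac{1}{2} \cdot 116281\right)} = \sqrt{338745 + \left(4 + \frac{116281}{2}\right)} = \sqrt{338745 + \frac{116289}{2}} = \sqrt{\frac{793779}{2}} = \frac{\sqrt{1587558}}{2}$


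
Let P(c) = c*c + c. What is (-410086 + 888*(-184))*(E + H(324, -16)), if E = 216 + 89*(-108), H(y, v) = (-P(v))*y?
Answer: 49982048568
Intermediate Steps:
P(c) = c + c² (P(c) = c² + c = c + c²)
H(y, v) = -v*y*(1 + v) (H(y, v) = (-v*(1 + v))*y = -v*y*(1 + v))
E = -9396 (E = 216 - 9612 = -9396)
(-410086 + 888*(-184))*(E + H(324, -16)) = (-410086 + 888*(-184))*(-9396 - 1*(-16)*324*(1 - 16)) = (-410086 - 163392)*(-9396 - 1*(-16)*324*(-15)) = -573478*(-9396 - 77760) = -573478*(-87156) = 49982048568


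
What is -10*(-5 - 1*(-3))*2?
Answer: 40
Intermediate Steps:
-10*(-5 - 1*(-3))*2 = -10*(-5 + 3)*2 = -10*(-2)*2 = 20*2 = 40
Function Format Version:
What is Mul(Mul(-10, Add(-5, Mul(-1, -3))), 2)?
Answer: 40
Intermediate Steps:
Mul(Mul(-10, Add(-5, Mul(-1, -3))), 2) = Mul(Mul(-10, Add(-5, 3)), 2) = Mul(Mul(-10, -2), 2) = Mul(20, 2) = 40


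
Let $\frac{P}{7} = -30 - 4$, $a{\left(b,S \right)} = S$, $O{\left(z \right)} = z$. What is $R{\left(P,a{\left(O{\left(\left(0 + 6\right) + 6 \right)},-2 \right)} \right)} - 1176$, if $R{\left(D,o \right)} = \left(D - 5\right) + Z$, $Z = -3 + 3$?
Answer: $-1419$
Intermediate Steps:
$Z = 0$
$P = -238$ ($P = 7 \left(-30 - 4\right) = 7 \left(-34\right) = -238$)
$R{\left(D,o \right)} = -5 + D$ ($R{\left(D,o \right)} = \left(D - 5\right) + 0 = \left(-5 + D\right) + 0 = -5 + D$)
$R{\left(P,a{\left(O{\left(\left(0 + 6\right) + 6 \right)},-2 \right)} \right)} - 1176 = \left(-5 - 238\right) - 1176 = -243 - 1176 = -1419$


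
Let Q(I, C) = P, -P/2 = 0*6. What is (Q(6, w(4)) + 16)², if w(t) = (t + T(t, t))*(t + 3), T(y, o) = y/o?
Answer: 256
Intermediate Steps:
P = 0 (P = -0*6 = -2*0 = 0)
w(t) = (1 + t)*(3 + t) (w(t) = (t + t/t)*(t + 3) = (t + 1)*(3 + t) = (1 + t)*(3 + t))
Q(I, C) = 0
(Q(6, w(4)) + 16)² = (0 + 16)² = 16² = 256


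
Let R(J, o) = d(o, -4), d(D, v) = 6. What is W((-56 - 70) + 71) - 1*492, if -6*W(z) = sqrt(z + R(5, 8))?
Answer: -492 - 7*I/6 ≈ -492.0 - 1.1667*I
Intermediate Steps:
R(J, o) = 6
W(z) = -sqrt(6 + z)/6 (W(z) = -sqrt(z + 6)/6 = -sqrt(6 + z)/6)
W((-56 - 70) + 71) - 1*492 = -sqrt(6 + ((-56 - 70) + 71))/6 - 1*492 = -sqrt(6 + (-126 + 71))/6 - 492 = -sqrt(6 - 55)/6 - 492 = -7*I/6 - 492 = -492 - 7*I/6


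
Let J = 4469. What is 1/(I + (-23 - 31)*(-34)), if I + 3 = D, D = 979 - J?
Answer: -1/1657 ≈ -0.00060350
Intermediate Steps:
D = -3490 (D = 979 - 1*4469 = 979 - 4469 = -3490)
I = -3493 (I = -3 - 3490 = -3493)
1/(I + (-23 - 31)*(-34)) = 1/(-3493 + (-23 - 31)*(-34)) = 1/(-3493 - 54*(-34)) = 1/(-3493 + 1836) = 1/(-1657) = -1/1657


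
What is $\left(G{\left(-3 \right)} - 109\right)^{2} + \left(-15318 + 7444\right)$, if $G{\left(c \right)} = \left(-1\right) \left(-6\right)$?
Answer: $2735$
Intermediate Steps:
$G{\left(c \right)} = 6$
$\left(G{\left(-3 \right)} - 109\right)^{2} + \left(-15318 + 7444\right) = \left(6 - 109\right)^{2} + \left(-15318 + 7444\right) = \left(-103\right)^{2} - 7874 = 10609 - 7874 = 2735$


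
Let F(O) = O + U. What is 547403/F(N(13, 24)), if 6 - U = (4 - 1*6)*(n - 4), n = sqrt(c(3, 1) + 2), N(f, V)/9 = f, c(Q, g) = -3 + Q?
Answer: 62951345/13217 - 1094806*sqrt(2)/13217 ≈ 4645.8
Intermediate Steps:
N(f, V) = 9*f
n = sqrt(2) (n = sqrt((-3 + 3) + 2) = sqrt(0 + 2) = sqrt(2) ≈ 1.4142)
U = -2 + 2*sqrt(2) (U = 6 - (4 - 1*6)*(sqrt(2) - 4) = 6 - (4 - 6)*(-4 + sqrt(2)) = 6 - (-2)*(-4 + sqrt(2)) = 6 - (8 - 2*sqrt(2)) = 6 + (-8 + 2*sqrt(2)) = -2 + 2*sqrt(2) ≈ 0.82843)
F(O) = -2 + O + 2*sqrt(2) (F(O) = O + (-2 + 2*sqrt(2)) = -2 + O + 2*sqrt(2))
547403/F(N(13, 24)) = 547403/(-2 + 9*13 + 2*sqrt(2)) = 547403/(-2 + 117 + 2*sqrt(2)) = 547403/(115 + 2*sqrt(2))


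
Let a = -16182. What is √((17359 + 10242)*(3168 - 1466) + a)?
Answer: 4*√2935045 ≈ 6852.8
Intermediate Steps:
√((17359 + 10242)*(3168 - 1466) + a) = √((17359 + 10242)*(3168 - 1466) - 16182) = √(27601*1702 - 16182) = √(46976902 - 16182) = √46960720 = 4*√2935045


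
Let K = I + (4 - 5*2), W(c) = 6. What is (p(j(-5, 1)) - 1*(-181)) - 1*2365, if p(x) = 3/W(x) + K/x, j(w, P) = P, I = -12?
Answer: -4403/2 ≈ -2201.5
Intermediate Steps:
K = -18 (K = -12 + (4 - 5*2) = -12 + (4 - 10) = -12 - 6 = -18)
p(x) = ½ - 18/x (p(x) = 3/6 - 18/x = 3*(⅙) - 18/x = ½ - 18/x)
(p(j(-5, 1)) - 1*(-181)) - 1*2365 = ((½)*(-36 + 1)/1 - 1*(-181)) - 1*2365 = ((½)*1*(-35) + 181) - 2365 = (-35/2 + 181) - 2365 = 327/2 - 2365 = -4403/2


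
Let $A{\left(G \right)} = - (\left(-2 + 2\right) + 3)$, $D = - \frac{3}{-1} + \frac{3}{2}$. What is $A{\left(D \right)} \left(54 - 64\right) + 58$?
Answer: $88$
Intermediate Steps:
$D = \frac{9}{2}$ ($D = \left(-3\right) \left(-1\right) + 3 \cdot \frac{1}{2} = 3 + \frac{3}{2} = \frac{9}{2} \approx 4.5$)
$A{\left(G \right)} = -3$ ($A{\left(G \right)} = - (0 + 3) = \left(-1\right) 3 = -3$)
$A{\left(D \right)} \left(54 - 64\right) + 58 = - 3 \left(54 - 64\right) + 58 = \left(-3\right) \left(-10\right) + 58 = 30 + 58 = 88$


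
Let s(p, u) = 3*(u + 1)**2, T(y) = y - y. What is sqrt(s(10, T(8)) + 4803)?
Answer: 3*sqrt(534) ≈ 69.325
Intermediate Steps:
T(y) = 0
s(p, u) = 3*(1 + u)**2
sqrt(s(10, T(8)) + 4803) = sqrt(3*(1 + 0)**2 + 4803) = sqrt(3*1**2 + 4803) = sqrt(3*1 + 4803) = sqrt(3 + 4803) = sqrt(4806) = 3*sqrt(534)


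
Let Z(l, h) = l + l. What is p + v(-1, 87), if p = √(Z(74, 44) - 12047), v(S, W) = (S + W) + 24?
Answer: 110 + I*√11899 ≈ 110.0 + 109.08*I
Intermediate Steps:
Z(l, h) = 2*l
v(S, W) = 24 + S + W
p = I*√11899 (p = √(2*74 - 12047) = √(148 - 12047) = √(-11899) = I*√11899 ≈ 109.08*I)
p + v(-1, 87) = I*√11899 + (24 - 1 + 87) = I*√11899 + 110 = 110 + I*√11899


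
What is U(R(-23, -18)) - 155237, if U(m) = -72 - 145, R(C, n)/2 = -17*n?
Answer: -155454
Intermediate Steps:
R(C, n) = -34*n (R(C, n) = 2*(-17*n) = -34*n)
U(m) = -217
U(R(-23, -18)) - 155237 = -217 - 155237 = -155454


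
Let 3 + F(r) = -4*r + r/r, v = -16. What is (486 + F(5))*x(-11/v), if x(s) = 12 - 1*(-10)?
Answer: 10208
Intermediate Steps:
x(s) = 22 (x(s) = 12 + 10 = 22)
F(r) = -2 - 4*r (F(r) = -3 + (-4*r + r/r) = -3 + (-4*r + 1) = -3 + (1 - 4*r) = -2 - 4*r)
(486 + F(5))*x(-11/v) = (486 + (-2 - 4*5))*22 = (486 + (-2 - 20))*22 = (486 - 22)*22 = 464*22 = 10208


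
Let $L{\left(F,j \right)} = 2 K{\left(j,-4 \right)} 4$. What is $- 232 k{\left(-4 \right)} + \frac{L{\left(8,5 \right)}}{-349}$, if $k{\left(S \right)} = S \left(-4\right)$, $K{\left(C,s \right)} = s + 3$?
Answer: $- \frac{1295480}{349} \approx -3712.0$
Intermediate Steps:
$K{\left(C,s \right)} = 3 + s$
$k{\left(S \right)} = - 4 S$
$L{\left(F,j \right)} = -8$ ($L{\left(F,j \right)} = 2 \left(3 - 4\right) 4 = 2 \left(-1\right) 4 = \left(-2\right) 4 = -8$)
$- 232 k{\left(-4 \right)} + \frac{L{\left(8,5 \right)}}{-349} = - 232 \left(\left(-4\right) \left(-4\right)\right) - \frac{8}{-349} = \left(-232\right) 16 - - \frac{8}{349} = -3712 + \frac{8}{349} = - \frac{1295480}{349}$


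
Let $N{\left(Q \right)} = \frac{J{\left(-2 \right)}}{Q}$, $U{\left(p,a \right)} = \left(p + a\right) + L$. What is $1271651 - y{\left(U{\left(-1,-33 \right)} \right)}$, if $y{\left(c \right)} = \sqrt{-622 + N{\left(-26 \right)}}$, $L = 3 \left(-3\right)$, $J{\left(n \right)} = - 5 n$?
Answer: $1271651 - \frac{3 i \sqrt{11687}}{13} \approx 1.2717 \cdot 10^{6} - 24.948 i$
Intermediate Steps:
$L = -9$
$U{\left(p,a \right)} = -9 + a + p$ ($U{\left(p,a \right)} = \left(p + a\right) - 9 = \left(a + p\right) - 9 = -9 + a + p$)
$N{\left(Q \right)} = \frac{10}{Q}$ ($N{\left(Q \right)} = \frac{\left(-5\right) \left(-2\right)}{Q} = \frac{10}{Q}$)
$y{\left(c \right)} = \frac{3 i \sqrt{11687}}{13}$ ($y{\left(c \right)} = \sqrt{-622 + \frac{10}{-26}} = \sqrt{-622 + 10 \left(- \frac{1}{26}\right)} = \sqrt{-622 - \frac{5}{13}} = \sqrt{- \frac{8091}{13}} = \frac{3 i \sqrt{11687}}{13}$)
$1271651 - y{\left(U{\left(-1,-33 \right)} \right)} = 1271651 - \frac{3 i \sqrt{11687}}{13}$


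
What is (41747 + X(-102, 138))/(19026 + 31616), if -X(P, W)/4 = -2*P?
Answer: 40931/50642 ≈ 0.80824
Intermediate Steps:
X(P, W) = 8*P (X(P, W) = -(-8)*P = 8*P)
(41747 + X(-102, 138))/(19026 + 31616) = (41747 + 8*(-102))/(19026 + 31616) = (41747 - 816)/50642 = 40931*(1/50642) = 40931/50642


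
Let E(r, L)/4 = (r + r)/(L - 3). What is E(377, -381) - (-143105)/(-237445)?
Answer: -19277161/2279472 ≈ -8.4568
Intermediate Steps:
E(r, L) = 8*r/(-3 + L) (E(r, L) = 4*((r + r)/(L - 3)) = 4*((2*r)/(-3 + L)) = 4*(2*r/(-3 + L)) = 8*r/(-3 + L))
E(377, -381) - (-143105)/(-237445) = 8*377/(-3 - 381) - (-143105)/(-237445) = 8*377/(-384) - (-143105)*(-1)/237445 = 8*377*(-1/384) - 1*28621/47489 = -377/48 - 28621/47489 = -19277161/2279472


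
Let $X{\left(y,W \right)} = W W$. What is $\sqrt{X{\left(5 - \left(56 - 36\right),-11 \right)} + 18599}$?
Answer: $12 \sqrt{130} \approx 136.82$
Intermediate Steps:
$X{\left(y,W \right)} = W^{2}$
$\sqrt{X{\left(5 - \left(56 - 36\right),-11 \right)} + 18599} = \sqrt{\left(-11\right)^{2} + 18599} = \sqrt{121 + 18599} = \sqrt{18720} = 12 \sqrt{130}$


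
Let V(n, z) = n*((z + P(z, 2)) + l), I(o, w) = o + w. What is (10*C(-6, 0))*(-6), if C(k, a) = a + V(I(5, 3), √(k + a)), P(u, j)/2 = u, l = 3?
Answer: -1440 - 1440*I*√6 ≈ -1440.0 - 3527.3*I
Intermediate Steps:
P(u, j) = 2*u
V(n, z) = n*(3 + 3*z) (V(n, z) = n*((z + 2*z) + 3) = n*(3*z + 3) = n*(3 + 3*z))
C(k, a) = 24 + a + 24*√(a + k) (C(k, a) = a + 3*(5 + 3)*(1 + √(k + a)) = a + 3*8*(1 + √(a + k)) = a + (24 + 24*√(a + k)) = 24 + a + 24*√(a + k))
(10*C(-6, 0))*(-6) = (10*(24 + 0 + 24*√(0 - 6)))*(-6) = (10*(24 + 0 + 24*√(-6)))*(-6) = (10*(24 + 0 + 24*(I*√6)))*(-6) = (10*(24 + 0 + 24*I*√6))*(-6) = (10*(24 + 24*I*√6))*(-6) = (240 + 240*I*√6)*(-6) = -1440 - 1440*I*√6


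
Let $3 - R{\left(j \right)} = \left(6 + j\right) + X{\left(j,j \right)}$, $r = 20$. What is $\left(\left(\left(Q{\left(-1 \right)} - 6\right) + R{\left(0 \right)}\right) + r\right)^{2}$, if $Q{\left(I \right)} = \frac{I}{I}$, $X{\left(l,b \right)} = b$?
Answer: $144$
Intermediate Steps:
$Q{\left(I \right)} = 1$
$R{\left(j \right)} = -3 - 2 j$ ($R{\left(j \right)} = 3 - \left(\left(6 + j\right) + j\right) = 3 - \left(6 + 2 j\right) = -3 - 2 j$)
$\left(\left(\left(Q{\left(-1 \right)} - 6\right) + R{\left(0 \right)}\right) + r\right)^{2} = \left(\left(\left(1 - 6\right) - 3\right) + 20\right)^{2} = \left(\left(-5 + \left(-3 + 0\right)\right) + 20\right)^{2} = \left(\left(-5 - 3\right) + 20\right)^{2} = \left(-8 + 20\right)^{2} = 12^{2} = 144$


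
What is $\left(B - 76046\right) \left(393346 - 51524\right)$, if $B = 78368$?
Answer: $793710684$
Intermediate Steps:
$\left(B - 76046\right) \left(393346 - 51524\right) = \left(78368 - 76046\right) \left(393346 - 51524\right) = 2322 \cdot 341822 = 793710684$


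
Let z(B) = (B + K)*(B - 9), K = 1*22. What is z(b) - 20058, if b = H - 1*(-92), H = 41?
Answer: -838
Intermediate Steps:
b = 133 (b = 41 - 1*(-92) = 41 + 92 = 133)
K = 22
z(B) = (-9 + B)*(22 + B) (z(B) = (B + 22)*(B - 9) = (22 + B)*(-9 + B) = (-9 + B)*(22 + B))
z(b) - 20058 = (-198 + 133² + 13*133) - 20058 = (-198 + 17689 + 1729) - 20058 = 19220 - 20058 = -838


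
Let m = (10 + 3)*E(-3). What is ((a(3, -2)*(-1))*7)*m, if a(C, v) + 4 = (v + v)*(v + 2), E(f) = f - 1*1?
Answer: -1456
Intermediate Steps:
E(f) = -1 + f (E(f) = f - 1 = -1 + f)
m = -52 (m = (10 + 3)*(-1 - 3) = 13*(-4) = -52)
a(C, v) = -4 + 2*v*(2 + v) (a(C, v) = -4 + (v + v)*(v + 2) = -4 + (2*v)*(2 + v) = -4 + 2*v*(2 + v))
((a(3, -2)*(-1))*7)*m = (((-4 + 2*(-2)² + 4*(-2))*(-1))*7)*(-52) = (((-4 + 2*4 - 8)*(-1))*7)*(-52) = (((-4 + 8 - 8)*(-1))*7)*(-52) = (-4*(-1)*7)*(-52) = (4*7)*(-52) = 28*(-52) = -1456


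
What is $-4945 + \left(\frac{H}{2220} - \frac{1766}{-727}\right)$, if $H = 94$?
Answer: $- \frac{3988472221}{806970} \approx -4942.5$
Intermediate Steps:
$-4945 + \left(\frac{H}{2220} - \frac{1766}{-727}\right) = -4945 + \left(\frac{94}{2220} - \frac{1766}{-727}\right) = -4945 + \left(94 \cdot \frac{1}{2220} - - \frac{1766}{727}\right) = -4945 + \left(\frac{47}{1110} + \frac{1766}{727}\right) = -4945 + \frac{1994429}{806970} = - \frac{3988472221}{806970}$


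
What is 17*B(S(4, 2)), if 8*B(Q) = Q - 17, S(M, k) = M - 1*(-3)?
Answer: -85/4 ≈ -21.250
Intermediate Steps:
S(M, k) = 3 + M (S(M, k) = M + 3 = 3 + M)
B(Q) = -17/8 + Q/8 (B(Q) = (Q - 17)/8 = (-17 + Q)/8 = -17/8 + Q/8)
17*B(S(4, 2)) = 17*(-17/8 + (3 + 4)/8) = 17*(-17/8 + (1/8)*7) = 17*(-17/8 + 7/8) = 17*(-5/4) = -85/4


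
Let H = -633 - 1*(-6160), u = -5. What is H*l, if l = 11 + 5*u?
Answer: -77378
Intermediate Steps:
H = 5527 (H = -633 + 6160 = 5527)
l = -14 (l = 11 + 5*(-5) = 11 - 25 = -14)
H*l = 5527*(-14) = -77378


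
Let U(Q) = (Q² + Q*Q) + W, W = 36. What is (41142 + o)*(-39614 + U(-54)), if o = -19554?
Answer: -728508648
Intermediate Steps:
U(Q) = 36 + 2*Q² (U(Q) = (Q² + Q*Q) + 36 = (Q² + Q²) + 36 = 2*Q² + 36 = 36 + 2*Q²)
(41142 + o)*(-39614 + U(-54)) = (41142 - 19554)*(-39614 + (36 + 2*(-54)²)) = 21588*(-39614 + (36 + 2*2916)) = 21588*(-39614 + (36 + 5832)) = 21588*(-39614 + 5868) = 21588*(-33746) = -728508648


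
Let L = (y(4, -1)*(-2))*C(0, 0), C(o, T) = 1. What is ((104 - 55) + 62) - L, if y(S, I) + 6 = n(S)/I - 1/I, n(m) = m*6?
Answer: 53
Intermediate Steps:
n(m) = 6*m
y(S, I) = -6 - 1/I + 6*S/I (y(S, I) = -6 + ((6*S)/I - 1/I) = -6 + (6*S/I - 1/I) = -6 + (-1/I + 6*S/I) = -6 - 1/I + 6*S/I)
L = 58 (L = (((-1 - 6*(-1) + 6*4)/(-1))*(-2))*1 = (-(-1 + 6 + 24)*(-2))*1 = (-1*29*(-2))*1 = -29*(-2)*1 = 58*1 = 58)
((104 - 55) + 62) - L = ((104 - 55) + 62) - 1*58 = (49 + 62) - 58 = 111 - 58 = 53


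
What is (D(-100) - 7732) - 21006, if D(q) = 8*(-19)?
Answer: -28890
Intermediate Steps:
D(q) = -152
(D(-100) - 7732) - 21006 = (-152 - 7732) - 21006 = -7884 - 21006 = -28890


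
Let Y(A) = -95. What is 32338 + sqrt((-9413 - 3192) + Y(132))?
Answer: 32338 + 10*I*sqrt(127) ≈ 32338.0 + 112.69*I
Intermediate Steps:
32338 + sqrt((-9413 - 3192) + Y(132)) = 32338 + sqrt((-9413 - 3192) - 95) = 32338 + sqrt(-12605 - 95) = 32338 + sqrt(-12700) = 32338 + 10*I*sqrt(127)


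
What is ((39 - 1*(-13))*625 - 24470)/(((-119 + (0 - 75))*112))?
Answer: -4015/10864 ≈ -0.36957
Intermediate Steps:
((39 - 1*(-13))*625 - 24470)/(((-119 + (0 - 75))*112)) = ((39 + 13)*625 - 24470)/(((-119 - 75)*112)) = (52*625 - 24470)/((-194*112)) = (32500 - 24470)/(-21728) = 8030*(-1/21728) = -4015/10864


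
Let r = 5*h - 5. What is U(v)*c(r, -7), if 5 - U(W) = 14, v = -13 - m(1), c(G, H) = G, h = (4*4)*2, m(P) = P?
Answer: -1395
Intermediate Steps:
h = 32 (h = 16*2 = 32)
r = 155 (r = 5*32 - 5 = 160 - 5 = 155)
v = -14 (v = -13 - 1*1 = -13 - 1 = -14)
U(W) = -9 (U(W) = 5 - 1*14 = 5 - 14 = -9)
U(v)*c(r, -7) = -9*155 = -1395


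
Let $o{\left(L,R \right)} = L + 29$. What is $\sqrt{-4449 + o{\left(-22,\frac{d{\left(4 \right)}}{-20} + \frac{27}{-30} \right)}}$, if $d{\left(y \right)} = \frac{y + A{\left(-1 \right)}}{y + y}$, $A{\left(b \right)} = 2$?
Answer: $i \sqrt{4442} \approx 66.648 i$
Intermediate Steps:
$d{\left(y \right)} = \frac{2 + y}{2 y}$ ($d{\left(y \right)} = \frac{y + 2}{y + y} = \frac{2 + y}{2 y}$)
$o{\left(L,R \right)} = 29 + L$
$\sqrt{-4449 + o{\left(-22,\frac{d{\left(4 \right)}}{-20} + \frac{27}{-30} \right)}} = \sqrt{-4449 + \left(29 - 22\right)} = \sqrt{-4449 + 7} = \sqrt{-4442} = i \sqrt{4442}$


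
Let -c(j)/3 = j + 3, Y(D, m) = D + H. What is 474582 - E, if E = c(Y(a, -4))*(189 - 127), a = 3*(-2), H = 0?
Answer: 474024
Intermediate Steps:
a = -6
Y(D, m) = D (Y(D, m) = D + 0 = D)
c(j) = -9 - 3*j (c(j) = -3*(j + 3) = -3*(3 + j) = -9 - 3*j)
E = 558 (E = (-9 - 3*(-6))*(189 - 127) = (-9 + 18)*62 = 9*62 = 558)
474582 - E = 474582 - 1*558 = 474582 - 558 = 474024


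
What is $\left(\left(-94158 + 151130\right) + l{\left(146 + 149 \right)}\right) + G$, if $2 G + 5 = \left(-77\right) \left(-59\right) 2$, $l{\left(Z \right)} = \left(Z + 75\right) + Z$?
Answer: $\frac{124355}{2} \approx 62178.0$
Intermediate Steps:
$l{\left(Z \right)} = 75 + 2 Z$ ($l{\left(Z \right)} = \left(75 + Z\right) + Z = 75 + 2 Z$)
$G = \frac{9081}{2}$ ($G = - \frac{5}{2} + \frac{\left(-77\right) \left(-59\right) 2}{2} = - \frac{5}{2} + \frac{4543 \cdot 2}{2} = - \frac{5}{2} + \frac{1}{2} \cdot 9086 = - \frac{5}{2} + 4543 = \frac{9081}{2} \approx 4540.5$)
$\left(\left(-94158 + 151130\right) + l{\left(146 + 149 \right)}\right) + G = \left(\left(-94158 + 151130\right) + \left(75 + 2 \left(146 + 149\right)\right)\right) + \frac{9081}{2} = \left(56972 + \left(75 + 2 \cdot 295\right)\right) + \frac{9081}{2} = \left(56972 + \left(75 + 590\right)\right) + \frac{9081}{2} = \left(56972 + 665\right) + \frac{9081}{2} = 57637 + \frac{9081}{2} = \frac{124355}{2}$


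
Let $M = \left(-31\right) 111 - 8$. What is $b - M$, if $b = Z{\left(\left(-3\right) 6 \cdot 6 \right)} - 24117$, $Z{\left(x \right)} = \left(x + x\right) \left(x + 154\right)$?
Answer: $-30604$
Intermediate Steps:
$Z{\left(x \right)} = 2 x \left(154 + x\right)$
$M = -3449$ ($M = -3441 - 8 = -3449$)
$b = -34053$ ($b = 2 \left(-3\right) 6 \cdot 6 \left(154 + \left(-3\right) 6 \cdot 6\right) - 24117 = 2 \left(\left(-18\right) 6\right) \left(154 - 108\right) - 24117 = 2 \left(-108\right) \left(154 - 108\right) - 24117 = 2 \left(-108\right) 46 - 24117 = -9936 - 24117 = -34053$)
$b - M = -34053 - -3449 = -34053 + 3449 = -30604$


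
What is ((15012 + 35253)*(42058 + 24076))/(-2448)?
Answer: -184679195/136 ≈ -1.3579e+6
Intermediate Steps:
((15012 + 35253)*(42058 + 24076))/(-2448) = (50265*66134)*(-1/2448) = 3324225510*(-1/2448) = -184679195/136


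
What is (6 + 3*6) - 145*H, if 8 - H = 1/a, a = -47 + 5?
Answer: -47857/42 ≈ -1139.5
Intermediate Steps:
a = -42
H = 337/42 (H = 8 - 1/(-42) = 8 - 1*(-1/42) = 8 + 1/42 = 337/42 ≈ 8.0238)
(6 + 3*6) - 145*H = (6 + 3*6) - 145*337/42 = (6 + 18) - 48865/42 = 24 - 48865/42 = -47857/42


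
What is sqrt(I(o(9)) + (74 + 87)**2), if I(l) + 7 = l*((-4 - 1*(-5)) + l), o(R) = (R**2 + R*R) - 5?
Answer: 4*sqrt(3170) ≈ 225.21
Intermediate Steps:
o(R) = -5 + 2*R**2 (o(R) = (R**2 + R**2) - 5 = 2*R**2 - 5 = -5 + 2*R**2)
I(l) = -7 + l*(1 + l) (I(l) = -7 + l*((-4 - 1*(-5)) + l) = -7 + l*((-4 + 5) + l) = -7 + l*(1 + l))
sqrt(I(o(9)) + (74 + 87)**2) = sqrt((-7 + (-5 + 2*9**2) + (-5 + 2*9**2)**2) + (74 + 87)**2) = sqrt((-7 + (-5 + 2*81) + (-5 + 2*81)**2) + 161**2) = sqrt((-7 + (-5 + 162) + (-5 + 162)**2) + 25921) = sqrt((-7 + 157 + 157**2) + 25921) = sqrt((-7 + 157 + 24649) + 25921) = sqrt(24799 + 25921) = sqrt(50720) = 4*sqrt(3170)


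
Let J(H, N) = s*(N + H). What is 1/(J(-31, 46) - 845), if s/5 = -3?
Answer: -1/1070 ≈ -0.00093458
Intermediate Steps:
s = -15 (s = 5*(-3) = -15)
J(H, N) = -15*H - 15*N (J(H, N) = -15*(N + H) = -15*(H + N) = -15*H - 15*N)
1/(J(-31, 46) - 845) = 1/((-15*(-31) - 15*46) - 845) = 1/((465 - 690) - 845) = 1/(-225 - 845) = 1/(-1070) = -1/1070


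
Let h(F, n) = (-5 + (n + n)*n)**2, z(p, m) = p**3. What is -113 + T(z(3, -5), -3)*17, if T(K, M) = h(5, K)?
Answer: 35890440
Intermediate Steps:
h(F, n) = (-5 + 2*n**2)**2 (h(F, n) = (-5 + (2*n)*n)**2 = (-5 + 2*n**2)**2)
T(K, M) = (-5 + 2*K**2)**2
-113 + T(z(3, -5), -3)*17 = -113 + (-5 + 2*(3**3)**2)**2*17 = -113 + (-5 + 2*27**2)**2*17 = -113 + (-5 + 2*729)**2*17 = -113 + (-5 + 1458)**2*17 = -113 + 1453**2*17 = -113 + 2111209*17 = -113 + 35890553 = 35890440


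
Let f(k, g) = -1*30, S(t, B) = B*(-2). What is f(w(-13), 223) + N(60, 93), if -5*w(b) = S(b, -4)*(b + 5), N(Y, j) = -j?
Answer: -123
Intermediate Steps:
S(t, B) = -2*B
w(b) = -8 - 8*b/5 (w(b) = -(-2*(-4))*(b + 5)/5 = -8*(5 + b)/5 = -(40 + 8*b)/5 = -8 - 8*b/5)
f(k, g) = -30
f(w(-13), 223) + N(60, 93) = -30 - 1*93 = -30 - 93 = -123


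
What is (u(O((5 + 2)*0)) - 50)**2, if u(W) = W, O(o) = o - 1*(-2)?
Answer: 2304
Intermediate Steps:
O(o) = 2 + o (O(o) = o + 2 = 2 + o)
(u(O((5 + 2)*0)) - 50)**2 = ((2 + (5 + 2)*0) - 50)**2 = ((2 + 7*0) - 50)**2 = ((2 + 0) - 50)**2 = (2 - 50)**2 = (-48)**2 = 2304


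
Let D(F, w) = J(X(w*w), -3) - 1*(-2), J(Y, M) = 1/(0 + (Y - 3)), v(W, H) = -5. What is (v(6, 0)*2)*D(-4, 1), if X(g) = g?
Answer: -15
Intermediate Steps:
J(Y, M) = 1/(-3 + Y) (J(Y, M) = 1/(0 + (-3 + Y)) = 1/(-3 + Y))
D(F, w) = 2 + 1/(-3 + w²) (D(F, w) = 1/(-3 + w*w) - 1*(-2) = 1/(-3 + w²) + 2 = 2 + 1/(-3 + w²))
(v(6, 0)*2)*D(-4, 1) = (-5*2)*((-5 + 2*1²)/(-3 + 1²)) = -10*(-5 + 2*1)/(-3 + 1) = -10*(-5 + 2)/(-2) = -(-5)*(-3) = -10*3/2 = -15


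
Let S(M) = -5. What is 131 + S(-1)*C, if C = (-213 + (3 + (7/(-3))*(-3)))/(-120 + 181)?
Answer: 9006/61 ≈ 147.64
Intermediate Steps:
C = -203/61 (C = (-213 + (3 + (7*(-1/3))*(-3)))/61 = (-213 + (3 - 7/3*(-3)))*(1/61) = (-213 + (3 + 7))*(1/61) = (-213 + 10)*(1/61) = -203*1/61 = -203/61 ≈ -3.3279)
131 + S(-1)*C = 131 - 5*(-203/61) = 131 + 1015/61 = 9006/61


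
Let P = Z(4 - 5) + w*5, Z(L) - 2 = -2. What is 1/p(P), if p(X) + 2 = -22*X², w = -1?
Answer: -1/552 ≈ -0.0018116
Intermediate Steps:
Z(L) = 0 (Z(L) = 2 - 2 = 0)
P = -5 (P = 0 - 1*5 = 0 - 5 = -5)
p(X) = -2 - 22*X²
1/p(P) = 1/(-2 - 22*(-5)²) = 1/(-2 - 22*25) = 1/(-2 - 550) = 1/(-552) = -1/552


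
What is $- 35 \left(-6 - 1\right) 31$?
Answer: $7595$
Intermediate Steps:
$- 35 \left(-6 - 1\right) 31 = \left(-35\right) \left(-7\right) 31 = 245 \cdot 31 = 7595$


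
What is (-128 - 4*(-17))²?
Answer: 3600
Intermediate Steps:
(-128 - 4*(-17))² = (-128 + 68)² = (-60)² = 3600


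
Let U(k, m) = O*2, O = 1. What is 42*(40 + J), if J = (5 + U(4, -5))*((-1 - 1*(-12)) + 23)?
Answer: 11676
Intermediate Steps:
U(k, m) = 2 (U(k, m) = 1*2 = 2)
J = 238 (J = (5 + 2)*((-1 - 1*(-12)) + 23) = 7*((-1 + 12) + 23) = 7*(11 + 23) = 7*34 = 238)
42*(40 + J) = 42*(40 + 238) = 42*278 = 11676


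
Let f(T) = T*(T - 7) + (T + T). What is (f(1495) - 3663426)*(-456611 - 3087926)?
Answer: 5089515609412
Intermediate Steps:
f(T) = 2*T + T*(-7 + T) (f(T) = T*(-7 + T) + 2*T = 2*T + T*(-7 + T))
(f(1495) - 3663426)*(-456611 - 3087926) = (1495*(-5 + 1495) - 3663426)*(-456611 - 3087926) = (1495*1490 - 3663426)*(-3544537) = (2227550 - 3663426)*(-3544537) = -1435876*(-3544537) = 5089515609412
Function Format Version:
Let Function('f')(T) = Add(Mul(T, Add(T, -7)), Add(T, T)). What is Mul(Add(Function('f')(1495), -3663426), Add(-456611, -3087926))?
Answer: 5089515609412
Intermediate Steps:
Function('f')(T) = Add(Mul(2, T), Mul(T, Add(-7, T))) (Function('f')(T) = Add(Mul(T, Add(-7, T)), Mul(2, T)) = Add(Mul(2, T), Mul(T, Add(-7, T))))
Mul(Add(Function('f')(1495), -3663426), Add(-456611, -3087926)) = Mul(Add(Mul(1495, Add(-5, 1495)), -3663426), Add(-456611, -3087926)) = Mul(Add(Mul(1495, 1490), -3663426), -3544537) = Mul(Add(2227550, -3663426), -3544537) = Mul(-1435876, -3544537) = 5089515609412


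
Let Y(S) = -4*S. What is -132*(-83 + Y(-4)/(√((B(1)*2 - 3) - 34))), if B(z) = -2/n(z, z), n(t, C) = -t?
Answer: 10956 + 64*I*√33 ≈ 10956.0 + 367.65*I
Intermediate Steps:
B(z) = 2/z (B(z) = -2*(-1/z) = -(-2)/z = 2/z)
-132*(-83 + Y(-4)/(√((B(1)*2 - 3) - 34))) = -132*(-83 + (-4*(-4))/(√(((2/1)*2 - 3) - 34))) = -132*(-83 + 16/(√(((2*1)*2 - 3) - 34))) = -132*(-83 + 16/(√((2*2 - 3) - 34))) = -132*(-83 + 16/(√((4 - 3) - 34))) = -132*(-83 + 16/(√(1 - 34))) = -132*(-83 + 16/(√(-33))) = -132*(-83 + 16/((I*√33))) = -132*(-83 + 16*(-I*√33/33)) = -132*(-83 - 16*I*√33/33) = 10956 + 64*I*√33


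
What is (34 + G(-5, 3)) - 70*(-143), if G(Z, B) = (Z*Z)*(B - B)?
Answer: 10044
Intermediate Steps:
G(Z, B) = 0 (G(Z, B) = Z**2*0 = 0)
(34 + G(-5, 3)) - 70*(-143) = (34 + 0) - 70*(-143) = 34 + 10010 = 10044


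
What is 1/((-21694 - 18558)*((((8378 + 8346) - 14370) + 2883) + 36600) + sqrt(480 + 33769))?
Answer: -58069756/97790800295085363 - sqrt(34249)/2835933208557475527 ≈ -5.9382e-10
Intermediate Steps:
1/((-21694 - 18558)*((((8378 + 8346) - 14370) + 2883) + 36600) + sqrt(480 + 33769)) = 1/(-40252*(((16724 - 14370) + 2883) + 36600) + sqrt(34249)) = 1/(-40252*((2354 + 2883) + 36600) + sqrt(34249)) = 1/(-40252*(5237 + 36600) + sqrt(34249)) = 1/(-40252*41837 + sqrt(34249)) = 1/(-1684022924 + sqrt(34249))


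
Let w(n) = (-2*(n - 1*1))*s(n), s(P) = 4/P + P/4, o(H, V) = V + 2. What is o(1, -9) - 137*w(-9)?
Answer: 66382/9 ≈ 7375.8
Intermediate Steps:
o(H, V) = 2 + V
s(P) = 4/P + P/4 (s(P) = 4/P + P*(¼) = 4/P + P/4)
w(n) = (2 - 2*n)*(4/n + n/4) (w(n) = (-2*(n - 1*1))*(4/n + n/4) = (-2*(n - 1))*(4/n + n/4) = (-2*(-1 + n))*(4/n + n/4) = (2 - 2*n)*(4/n + n/4))
o(1, -9) - 137*w(-9) = (2 - 9) - (-137)*(-1 - 9)*(16 + (-9)²)/(2*(-9)) = -7 - (-137)*(-1)*(-10)*(16 + 81)/(2*9) = -7 - (-137)*(-1)*(-10)*97/(2*9) = -7 - 137*(-485/9) = -7 + 66445/9 = 66382/9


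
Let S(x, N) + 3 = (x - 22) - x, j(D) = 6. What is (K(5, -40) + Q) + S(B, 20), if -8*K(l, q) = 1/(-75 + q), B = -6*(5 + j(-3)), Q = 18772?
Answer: 17247241/920 ≈ 18747.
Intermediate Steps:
B = -66 (B = -6*(5 + 6) = -6*11 = -66)
K(l, q) = -1/(8*(-75 + q))
S(x, N) = -25 (S(x, N) = -3 + ((x - 22) - x) = -3 + ((-22 + x) - x) = -3 - 22 = -25)
(K(5, -40) + Q) + S(B, 20) = (-1/(-600 + 8*(-40)) + 18772) - 25 = (-1/(-600 - 320) + 18772) - 25 = (-1/(-920) + 18772) - 25 = (-1*(-1/920) + 18772) - 25 = (1/920 + 18772) - 25 = 17270241/920 - 25 = 17247241/920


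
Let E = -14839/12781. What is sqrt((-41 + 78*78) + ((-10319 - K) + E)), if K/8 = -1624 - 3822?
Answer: 3*sqrt(713146019817)/12781 ≈ 198.22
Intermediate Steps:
K = -43568 (K = 8*(-1624 - 3822) = 8*(-5446) = -43568)
E = -14839/12781 (E = -14839*1/12781 = -14839/12781 ≈ -1.1610)
sqrt((-41 + 78*78) + ((-10319 - K) + E)) = sqrt((-41 + 78*78) + ((-10319 - 1*(-43568)) - 14839/12781)) = sqrt((-41 + 6084) + ((-10319 + 43568) - 14839/12781)) = sqrt(6043 + (33249 - 14839/12781)) = sqrt(6043 + 424940630/12781) = sqrt(502176213/12781) = 3*sqrt(713146019817)/12781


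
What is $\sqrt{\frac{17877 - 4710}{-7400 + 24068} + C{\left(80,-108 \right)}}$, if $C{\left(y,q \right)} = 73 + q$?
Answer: $\frac{7 i \sqrt{598659}}{926} \approx 5.8489 i$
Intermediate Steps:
$\sqrt{\frac{17877 - 4710}{-7400 + 24068} + C{\left(80,-108 \right)}} = \sqrt{\frac{17877 - 4710}{-7400 + 24068} + \left(73 - 108\right)} = \sqrt{\frac{13167}{16668} - 35} = \sqrt{13167 \cdot \frac{1}{16668} - 35} = \sqrt{\frac{1463}{1852} - 35} = \sqrt{- \frac{63357}{1852}} = \frac{7 i \sqrt{598659}}{926}$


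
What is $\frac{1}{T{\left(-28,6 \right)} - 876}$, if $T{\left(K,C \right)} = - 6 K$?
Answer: $- \frac{1}{708} \approx -0.0014124$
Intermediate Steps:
$\frac{1}{T{\left(-28,6 \right)} - 876} = \frac{1}{\left(-6\right) \left(-28\right) - 876} = \frac{1}{168 - 876} = \frac{1}{-708} = - \frac{1}{708}$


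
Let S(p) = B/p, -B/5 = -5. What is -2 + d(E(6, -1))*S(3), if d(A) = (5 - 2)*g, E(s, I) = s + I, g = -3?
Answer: -77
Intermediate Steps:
B = 25 (B = -5*(-5) = 25)
E(s, I) = I + s
d(A) = -9 (d(A) = (5 - 2)*(-3) = 3*(-3) = -9)
S(p) = 25/p
-2 + d(E(6, -1))*S(3) = -2 - 225/3 = -2 - 9*25/3 = -2 - 75 = -77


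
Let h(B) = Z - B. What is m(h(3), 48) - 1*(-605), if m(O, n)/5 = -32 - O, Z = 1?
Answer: 455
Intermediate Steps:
h(B) = 1 - B
m(O, n) = -160 - 5*O (m(O, n) = 5*(-32 - O) = -160 - 5*O)
m(h(3), 48) - 1*(-605) = (-160 - 5*(1 - 1*3)) - 1*(-605) = (-160 - 5*(1 - 3)) + 605 = (-160 - 5*(-2)) + 605 = (-160 + 10) + 605 = -150 + 605 = 455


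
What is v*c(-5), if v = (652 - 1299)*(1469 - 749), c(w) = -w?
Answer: -2329200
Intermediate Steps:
v = -465840 (v = -647*720 = -465840)
v*c(-5) = -(-465840)*(-5) = -465840*5 = -2329200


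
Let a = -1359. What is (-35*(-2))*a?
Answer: -95130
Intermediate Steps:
(-35*(-2))*a = -35*(-2)*(-1359) = 70*(-1359) = -95130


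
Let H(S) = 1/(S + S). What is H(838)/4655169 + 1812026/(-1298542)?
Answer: -7068770725236901/5065653404495124 ≈ -1.3954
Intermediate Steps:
H(S) = 1/(2*S)
H(838)/4655169 + 1812026/(-1298542) = ((½)/838)/4655169 + 1812026/(-1298542) = ((½)*(1/838))*(1/4655169) + 1812026*(-1/1298542) = (1/1676)*(1/4655169) - 906013/649271 = 1/7802063244 - 906013/649271 = -7068770725236901/5065653404495124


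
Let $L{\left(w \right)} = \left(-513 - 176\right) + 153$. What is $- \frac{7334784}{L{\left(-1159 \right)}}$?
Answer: $\frac{916848}{67} \approx 13684.0$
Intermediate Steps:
$L{\left(w \right)} = -536$ ($L{\left(w \right)} = -689 + 153 = -536$)
$- \frac{7334784}{L{\left(-1159 \right)}} = - \frac{7334784}{-536} = \left(-7334784\right) \left(- \frac{1}{536}\right) = \frac{916848}{67}$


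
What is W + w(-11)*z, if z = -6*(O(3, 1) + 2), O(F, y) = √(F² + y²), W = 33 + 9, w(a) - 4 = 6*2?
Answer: -150 - 96*√10 ≈ -453.58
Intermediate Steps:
w(a) = 16 (w(a) = 4 + 6*2 = 4 + 12 = 16)
W = 42
z = -12 - 6*√10 (z = -6*(√(3² + 1²) + 2) = -6*(√(9 + 1) + 2) = -6*(√10 + 2) = -6*(2 + √10) = -12 - 6*√10 ≈ -30.974)
W + w(-11)*z = 42 + 16*(-12 - 6*√10) = 42 + (-192 - 96*√10) = -150 - 96*√10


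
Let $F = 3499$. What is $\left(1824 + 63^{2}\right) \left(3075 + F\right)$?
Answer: $38083182$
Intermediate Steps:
$\left(1824 + 63^{2}\right) \left(3075 + F\right) = \left(1824 + 63^{2}\right) \left(3075 + 3499\right) = \left(1824 + 3969\right) 6574 = 5793 \cdot 6574 = 38083182$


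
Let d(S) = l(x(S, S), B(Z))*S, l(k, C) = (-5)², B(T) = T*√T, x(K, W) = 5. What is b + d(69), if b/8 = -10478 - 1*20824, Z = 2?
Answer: -248691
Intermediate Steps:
B(T) = T^(3/2)
l(k, C) = 25
d(S) = 25*S
b = -250416 (b = 8*(-10478 - 1*20824) = 8*(-10478 - 20824) = 8*(-31302) = -250416)
b + d(69) = -250416 + 25*69 = -250416 + 1725 = -248691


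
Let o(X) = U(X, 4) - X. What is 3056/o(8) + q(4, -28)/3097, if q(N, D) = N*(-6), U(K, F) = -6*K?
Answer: -1183222/21679 ≈ -54.579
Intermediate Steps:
o(X) = -7*X (o(X) = -6*X - X = -7*X)
q(N, D) = -6*N
3056/o(8) + q(4, -28)/3097 = 3056/((-7*8)) - 6*4/3097 = 3056/(-56) - 24*1/3097 = 3056*(-1/56) - 24/3097 = -382/7 - 24/3097 = -1183222/21679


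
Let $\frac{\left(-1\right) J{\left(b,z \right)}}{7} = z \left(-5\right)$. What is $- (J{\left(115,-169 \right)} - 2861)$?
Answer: $8776$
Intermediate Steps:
$J{\left(b,z \right)} = 35 z$ ($J{\left(b,z \right)} = - 7 z \left(-5\right) = - 7 \left(- 5 z\right) = 35 z$)
$- (J{\left(115,-169 \right)} - 2861) = - (35 \left(-169\right) - 2861) = - (-5915 - 2861) = \left(-1\right) \left(-8776\right) = 8776$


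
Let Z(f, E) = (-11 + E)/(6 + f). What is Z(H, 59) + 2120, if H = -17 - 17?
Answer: 14828/7 ≈ 2118.3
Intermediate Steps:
H = -34
Z(f, E) = (-11 + E)/(6 + f)
Z(H, 59) + 2120 = (-11 + 59)/(6 - 34) + 2120 = 48/(-28) + 2120 = -1/28*48 + 2120 = -12/7 + 2120 = 14828/7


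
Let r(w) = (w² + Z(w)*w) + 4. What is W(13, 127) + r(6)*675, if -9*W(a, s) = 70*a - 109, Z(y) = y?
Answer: 51211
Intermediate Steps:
W(a, s) = 109/9 - 70*a/9 (W(a, s) = -(70*a - 109)/9 = -(-109 + 70*a)/9 = 109/9 - 70*a/9)
r(w) = 4 + 2*w² (r(w) = (w² + w*w) + 4 = (w² + w²) + 4 = 2*w² + 4 = 4 + 2*w²)
W(13, 127) + r(6)*675 = (109/9 - 70/9*13) + (4 + 2*6²)*675 = (109/9 - 910/9) + (4 + 2*36)*675 = -89 + (4 + 72)*675 = -89 + 76*675 = -89 + 51300 = 51211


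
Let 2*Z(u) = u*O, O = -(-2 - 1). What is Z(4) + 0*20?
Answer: 6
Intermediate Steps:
O = 3 (O = -1*(-3) = 3)
Z(u) = 3*u/2 (Z(u) = (u*3)/2 = (3*u)/2 = 3*u/2)
Z(4) + 0*20 = (3/2)*4 + 0*20 = 6 + 0 = 6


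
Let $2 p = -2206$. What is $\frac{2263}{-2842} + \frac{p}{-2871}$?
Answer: $- \frac{115943}{281358} \approx -0.41208$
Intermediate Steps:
$p = -1103$ ($p = \frac{1}{2} \left(-2206\right) = -1103$)
$\frac{2263}{-2842} + \frac{p}{-2871} = \frac{2263}{-2842} - \frac{1103}{-2871} = 2263 \left(- \frac{1}{2842}\right) - - \frac{1103}{2871} = - \frac{2263}{2842} + \frac{1103}{2871} = - \frac{115943}{281358}$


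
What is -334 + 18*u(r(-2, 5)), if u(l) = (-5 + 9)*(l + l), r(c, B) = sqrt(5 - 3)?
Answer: -334 + 144*sqrt(2) ≈ -130.35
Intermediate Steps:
r(c, B) = sqrt(2)
u(l) = 8*l (u(l) = 4*(2*l) = 8*l)
-334 + 18*u(r(-2, 5)) = -334 + 18*(8*sqrt(2)) = -334 + 144*sqrt(2)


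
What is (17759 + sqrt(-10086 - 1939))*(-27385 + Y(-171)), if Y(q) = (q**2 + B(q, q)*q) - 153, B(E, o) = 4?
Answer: 18096421 + 5095*I*sqrt(481) ≈ 1.8096e+7 + 1.1174e+5*I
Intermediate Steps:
Y(q) = -153 + q**2 + 4*q (Y(q) = (q**2 + 4*q) - 153 = -153 + q**2 + 4*q)
(17759 + sqrt(-10086 - 1939))*(-27385 + Y(-171)) = (17759 + sqrt(-10086 - 1939))*(-27385 + (-153 + (-171)**2 + 4*(-171))) = (17759 + sqrt(-12025))*(-27385 + (-153 + 29241 - 684)) = (17759 + 5*I*sqrt(481))*(-27385 + 28404) = (17759 + 5*I*sqrt(481))*1019 = 18096421 + 5095*I*sqrt(481)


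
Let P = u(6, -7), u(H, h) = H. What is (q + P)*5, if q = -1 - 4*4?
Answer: -55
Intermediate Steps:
P = 6
q = -17 (q = -1 - 16 = -17)
(q + P)*5 = (-17 + 6)*5 = -11*5 = -55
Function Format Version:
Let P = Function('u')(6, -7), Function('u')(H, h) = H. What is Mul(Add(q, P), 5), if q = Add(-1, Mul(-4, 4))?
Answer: -55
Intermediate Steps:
P = 6
q = -17 (q = Add(-1, -16) = -17)
Mul(Add(q, P), 5) = Mul(Add(-17, 6), 5) = Mul(-11, 5) = -55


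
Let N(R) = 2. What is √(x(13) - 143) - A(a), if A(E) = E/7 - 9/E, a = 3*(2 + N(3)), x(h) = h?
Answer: -27/28 + I*√130 ≈ -0.96429 + 11.402*I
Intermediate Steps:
a = 12 (a = 3*(2 + 2) = 3*4 = 12)
A(E) = -9/E + E/7 (A(E) = E*(⅐) - 9/E = E/7 - 9/E = -9/E + E/7)
√(x(13) - 143) - A(a) = √(13 - 143) - (-9/12 + (⅐)*12) = √(-130) - (-9*1/12 + 12/7) = I*√130 - (-¾ + 12/7) = I*√130 - 1*27/28 = I*√130 - 27/28 = -27/28 + I*√130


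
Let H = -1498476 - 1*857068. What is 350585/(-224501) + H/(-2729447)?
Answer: -428081192951/612763580947 ≈ -0.69861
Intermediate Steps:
H = -2355544 (H = -1498476 - 857068 = -2355544)
350585/(-224501) + H/(-2729447) = 350585/(-224501) - 2355544/(-2729447) = 350585*(-1/224501) - 2355544*(-1/2729447) = -350585/224501 + 2355544/2729447 = -428081192951/612763580947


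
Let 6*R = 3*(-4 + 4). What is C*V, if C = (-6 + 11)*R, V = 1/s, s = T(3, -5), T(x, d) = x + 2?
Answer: 0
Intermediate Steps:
T(x, d) = 2 + x
R = 0 (R = (3*(-4 + 4))/6 = (3*0)/6 = (1/6)*0 = 0)
s = 5 (s = 2 + 3 = 5)
V = 1/5 ≈ 0.20000
C = 0 (C = (-6 + 11)*0 = 5*0 = 0)
C*V = 0*(1/5) = 0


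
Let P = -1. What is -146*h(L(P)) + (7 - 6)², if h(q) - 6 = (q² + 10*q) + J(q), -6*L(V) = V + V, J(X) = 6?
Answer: -20285/9 ≈ -2253.9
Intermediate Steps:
L(V) = -V/3 (L(V) = -(V + V)/6 = -V/3)
h(q) = 12 + q² + 10*q (h(q) = 6 + ((q² + 10*q) + 6) = 6 + (6 + q² + 10*q) = 12 + q² + 10*q)
-146*h(L(P)) + (7 - 6)² = -146*(12 + (-⅓*(-1))² + 10*(-⅓*(-1))) + (7 - 6)² = -146*(12 + (⅓)² + 10*(⅓)) + 1² = -146*(12 + ⅑ + 10/3) + 1 = -146*139/9 + 1 = -20294/9 + 1 = -20285/9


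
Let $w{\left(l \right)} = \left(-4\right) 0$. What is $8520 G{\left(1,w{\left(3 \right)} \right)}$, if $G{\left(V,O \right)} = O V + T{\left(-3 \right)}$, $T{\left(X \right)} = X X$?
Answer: $76680$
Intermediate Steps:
$T{\left(X \right)} = X^{2}$
$w{\left(l \right)} = 0$
$G{\left(V,O \right)} = 9 + O V$ ($G{\left(V,O \right)} = O V + \left(-3\right)^{2} = O V + 9 = 9 + O V$)
$8520 G{\left(1,w{\left(3 \right)} \right)} = 8520 \left(9 + 0 \cdot 1\right) = 8520 \left(9 + 0\right) = 8520 \cdot 9 = 76680$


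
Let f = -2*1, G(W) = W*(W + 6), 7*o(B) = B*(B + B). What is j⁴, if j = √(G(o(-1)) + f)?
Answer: 100/2401 ≈ 0.041649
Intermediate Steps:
o(B) = 2*B²/7 (o(B) = (B*(B + B))/7 = (B*(2*B))/7 = (2*B²)/7 = 2*B²/7)
G(W) = W*(6 + W)
f = -2
j = I*√10/7 (j = √(((2/7)*(-1)²)*(6 + (2/7)*(-1)²) - 2) = √(((2/7)*1)*(6 + (2/7)*1) - 2) = √(2*(6 + 2/7)/7 - 2) = √((2/7)*(44/7) - 2) = √(88/49 - 2) = √(-10/49) = I*√10/7 ≈ 0.45175*I)
j⁴ = (I*√10/7)⁴ = 100/2401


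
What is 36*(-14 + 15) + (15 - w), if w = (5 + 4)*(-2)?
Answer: 69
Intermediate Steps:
w = -18 (w = 9*(-2) = -18)
36*(-14 + 15) + (15 - w) = 36*(-14 + 15) + (15 - 1*(-18)) = 36*1 + (15 + 18) = 36 + 33 = 69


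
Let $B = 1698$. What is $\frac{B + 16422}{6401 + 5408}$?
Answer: $\frac{18120}{11809} \approx 1.5344$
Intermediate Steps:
$\frac{B + 16422}{6401 + 5408} = \frac{1698 + 16422}{6401 + 5408} = \frac{18120}{11809}$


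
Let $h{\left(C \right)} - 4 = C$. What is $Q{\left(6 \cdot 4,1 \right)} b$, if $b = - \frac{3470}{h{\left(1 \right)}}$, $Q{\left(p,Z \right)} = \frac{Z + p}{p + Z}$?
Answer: $-694$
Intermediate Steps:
$h{\left(C \right)} = 4 + C$
$Q{\left(p,Z \right)} = 1$ ($Q{\left(p,Z \right)} = \frac{Z + p}{Z + p} = 1$)
$b = -694$ ($b = - \frac{3470}{4 + 1} = - \frac{3470}{5} = \left(-3470\right) \frac{1}{5} = -694$)
$Q{\left(6 \cdot 4,1 \right)} b = 1 \left(-694\right) = -694$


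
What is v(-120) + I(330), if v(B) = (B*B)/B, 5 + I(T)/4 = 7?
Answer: -112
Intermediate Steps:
I(T) = 8 (I(T) = -20 + 4*7 = -20 + 28 = 8)
v(B) = B (v(B) = B²/B = B)
v(-120) + I(330) = -120 + 8 = -112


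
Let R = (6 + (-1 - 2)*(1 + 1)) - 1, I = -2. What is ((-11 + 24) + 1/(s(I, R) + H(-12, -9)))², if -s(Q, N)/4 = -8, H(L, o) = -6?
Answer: 114921/676 ≈ 170.00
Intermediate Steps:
R = -1 (R = (6 - 3*2) - 1 = (6 - 6) - 1 = 0 - 1 = -1)
s(Q, N) = 32 (s(Q, N) = -4*(-8) = 32)
((-11 + 24) + 1/(s(I, R) + H(-12, -9)))² = ((-11 + 24) + 1/(32 - 6))² = (13 + 1/26)² = (339/26)² = 114921/676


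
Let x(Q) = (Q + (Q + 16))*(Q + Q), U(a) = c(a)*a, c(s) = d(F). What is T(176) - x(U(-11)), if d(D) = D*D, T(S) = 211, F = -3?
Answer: -35825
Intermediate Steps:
d(D) = D²
c(s) = 9 (c(s) = (-3)² = 9)
U(a) = 9*a
x(Q) = 2*Q*(16 + 2*Q) (x(Q) = (Q + (16 + Q))*(2*Q) = (16 + 2*Q)*(2*Q) = 2*Q*(16 + 2*Q))
T(176) - x(U(-11)) = 211 - 4*9*(-11)*(8 + 9*(-11)) = 211 - 4*(-99)*(8 - 99) = 211 - 4*(-99)*(-91) = 211 - 1*36036 = 211 - 36036 = -35825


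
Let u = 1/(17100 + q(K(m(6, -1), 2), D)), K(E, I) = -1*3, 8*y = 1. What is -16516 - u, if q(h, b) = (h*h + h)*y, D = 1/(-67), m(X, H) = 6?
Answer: -1129743952/68403 ≈ -16516.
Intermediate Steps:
y = ⅛ (y = (⅛)*1 = ⅛ ≈ 0.12500)
D = -1/67 ≈ -0.014925
K(E, I) = -3
q(h, b) = h/8 + h²/8 (q(h, b) = (h*h + h)*(⅛) = (h² + h)*(⅛) = (h + h²)*(⅛) = h/8 + h²/8)
u = 4/68403 (u = 1/(17100 + (⅛)*(-3)*(1 - 3)) = 1/(17100 + (⅛)*(-3)*(-2)) = 1/(17100 + ¾) = 1/(68403/4) = 4/68403 ≈ 5.8477e-5)
-16516 - u = -16516 - 1*4/68403 = -16516 - 4/68403 = -1129743952/68403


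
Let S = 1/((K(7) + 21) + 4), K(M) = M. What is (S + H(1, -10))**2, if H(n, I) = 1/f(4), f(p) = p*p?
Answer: 9/1024 ≈ 0.0087891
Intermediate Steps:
f(p) = p**2
S = 1/32 (S = 1/((7 + 21) + 4) = 1/(28 + 4) = 1/32 ≈ 0.031250)
H(n, I) = 1/16 (H(n, I) = 1/(4**2) = 1/16)
(S + H(1, -10))**2 = (1/32 + 1/16)**2 = (3/32)**2 = 9/1024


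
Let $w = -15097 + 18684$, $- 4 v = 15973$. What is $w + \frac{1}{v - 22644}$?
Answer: $\frac{382191259}{106549} \approx 3587.0$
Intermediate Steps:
$v = - \frac{15973}{4}$ ($v = \left(- \frac{1}{4}\right) 15973 = - \frac{15973}{4} \approx -3993.3$)
$w = 3587$
$w + \frac{1}{v - 22644} = 3587 + \frac{1}{- \frac{15973}{4} - 22644} = 3587 + \frac{1}{- \frac{106549}{4}} = 3587 - \frac{4}{106549} = \frac{382191259}{106549}$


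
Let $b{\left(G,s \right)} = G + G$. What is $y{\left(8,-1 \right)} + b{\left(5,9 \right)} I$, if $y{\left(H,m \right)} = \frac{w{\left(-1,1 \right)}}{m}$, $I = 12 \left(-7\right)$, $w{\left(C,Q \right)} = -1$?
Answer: $-839$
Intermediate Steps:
$b{\left(G,s \right)} = 2 G$
$I = -84$
$y{\left(H,m \right)} = - \frac{1}{m}$
$y{\left(8,-1 \right)} + b{\left(5,9 \right)} I = - \frac{1}{-1} + 2 \cdot 5 \left(-84\right) = \left(-1\right) \left(-1\right) + 10 \left(-84\right) = 1 - 840 = -839$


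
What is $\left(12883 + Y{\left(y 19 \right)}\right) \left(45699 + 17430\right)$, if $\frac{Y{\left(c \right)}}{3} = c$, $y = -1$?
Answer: $809692554$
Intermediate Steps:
$Y{\left(c \right)} = 3 c$
$\left(12883 + Y{\left(y 19 \right)}\right) \left(45699 + 17430\right) = \left(12883 + 3 \left(\left(-1\right) 19\right)\right) \left(45699 + 17430\right) = \left(12883 + 3 \left(-19\right)\right) 63129 = \left(12883 - 57\right) 63129 = 12826 \cdot 63129 = 809692554$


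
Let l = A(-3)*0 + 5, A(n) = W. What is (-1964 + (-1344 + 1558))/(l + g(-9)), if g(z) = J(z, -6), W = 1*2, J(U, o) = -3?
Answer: -875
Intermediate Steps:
W = 2
g(z) = -3
A(n) = 2
l = 5 (l = 2*0 + 5 = 0 + 5 = 5)
(-1964 + (-1344 + 1558))/(l + g(-9)) = (-1964 + (-1344 + 1558))/(5 - 3) = (-1964 + 214)/2 = -1750*½ = -875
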